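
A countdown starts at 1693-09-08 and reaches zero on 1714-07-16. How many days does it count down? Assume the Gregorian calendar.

Sep 8, 1693 → Sep 8, 1694: 365 days.
Sep 8, 1694 → Sep 8, 1695: 365 days.
Sep 8, 1695 → Sep 8, 1696: 366 days (Feb 29, 1696 is in that span).
Sep 8, 1696 → Sep 8, 1697: 365 days.
Sep 8, 1697 → Sep 8, 1698: 365 days.
Sep 8, 1698 → Sep 8, 1699: 365 days.
Sep 8, 1699 → Sep 8, 1700: 365 days.
Sep 8, 1700 → Sep 8, 1701: 365 days.
Sep 8, 1701 → Sep 8, 1702: 365 days.
Sep 8, 1702 → Sep 8, 1703: 365 days.
Sep 8, 1703 → Sep 8, 1704: 366 days (Feb 29, 1704 is in that span).
Sep 8, 1704 → Sep 8, 1705: 365 days.
Sep 8, 1705 → Sep 8, 1706: 365 days.
Sep 8, 1706 → Sep 8, 1707: 365 days.
Sep 8, 1707 → Sep 8, 1708: 366 days (Feb 29, 1708 is in that span).
Sep 8, 1708 → Sep 8, 1709: 365 days.
Sep 8, 1709 → Sep 8, 1710: 365 days.
Sep 8, 1710 → Sep 8, 1711: 365 days.
Sep 8, 1711 → Sep 8, 1712: 366 days (Feb 29, 1712 is in that span).
Sep 8, 1712 → Sep 8, 1713: 365 days.
Sep 8, 1713 → Oct 8, 1713: 30 days (September has 30).
Oct 8, 1713 → Nov 8, 1713: 31 days (October has 31).
Nov 8, 1713 → Dec 8, 1713: 30 days (November has 30).
Dec 8, 1713 → Jan 8, 1714: 31 days (December has 31).
Jan 8, 1714 → Feb 8, 1714: 31 days (January has 31).
Feb 8, 1714 → Mar 8, 1714: 28 days (February has 28).
Mar 8, 1714 → Apr 8, 1714: 31 days (March has 31).
Apr 8, 1714 → May 8, 1714: 30 days (April has 30).
May 8, 1714 → Jun 8, 1714: 31 days (May has 31).
Jun 8, 1714 → Jul 8, 1714: 30 days (June has 30).
Jul 8, 1714 → Jul 16, 1714: 8 days.
Total: 7615 days.

7615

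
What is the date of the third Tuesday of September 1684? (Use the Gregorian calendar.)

September 19, 1684

September 1, 1684 is a Friday.
The first Tuesday is therefore September 5 (4 days later).
The third Tuesday is 5 + 2×7 = September 19.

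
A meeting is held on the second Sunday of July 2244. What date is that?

July 1, 2244 is a Monday.
The first Sunday is therefore July 7 (6 days later).
The second Sunday is 7 + 1×7 = July 14.

July 14, 2244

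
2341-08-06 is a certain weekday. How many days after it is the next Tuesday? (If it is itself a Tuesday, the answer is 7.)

6

Aug 6, 2341 is a Wednesday.
From Wednesday to the next Tuesday is 6 days.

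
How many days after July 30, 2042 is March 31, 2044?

610

Jul 30, 2042 → Jul 30, 2043: 365 days.
Jul 30, 2043 → Aug 30, 2043: 31 days (July has 31).
Aug 30, 2043 → Sep 30, 2043: 31 days (August has 31).
Sep 30, 2043 → Oct 30, 2043: 30 days (September has 30).
Oct 30, 2043 → Nov 30, 2043: 31 days (October has 31).
Nov 30, 2043 → Dec 30, 2043: 30 days (November has 30).
Dec 30, 2043 → Jan 30, 2044: 31 days (December has 31).
Jan 30, 2044 → Feb 29, 2044: 30 days (January has 31).
Feb 29, 2044 → Mar 29, 2044: 29 days (February has 29).
Mar 29, 2044 → Mar 31, 2044: 2 days.
Total: 610 days.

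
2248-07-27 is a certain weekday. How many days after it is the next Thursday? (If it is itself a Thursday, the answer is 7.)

Jul 27, 2248 is a Thursday.
From Thursday to the next Thursday is 7 days.

7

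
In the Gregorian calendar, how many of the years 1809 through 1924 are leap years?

Multiples of 4 in [1809,1924]: 29.
Of those, multiples of 100: 1 (not leap unless ÷400).
Multiples of 400: 0.
Leap years = 29 − 1 + 0 = 28.

28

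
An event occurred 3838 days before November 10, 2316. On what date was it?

May 9, 2306

−366 (one year; includes Feb 29, 2316) → Nov 10, 2315 (3472 left).
−365 (one year) → Nov 10, 2314 (3107 left).
−365 (one year) → Nov 10, 2313 (2742 left).
−365 (one year) → Nov 10, 2312 (2377 left).
−366 (one year; includes Feb 29, 2312) → Nov 10, 2311 (2011 left).
−365 (one year) → Nov 10, 2310 (1646 left).
−365 (one year) → Nov 10, 2309 (1281 left).
−365 (one year) → Nov 10, 2308 (916 left).
−366 (one year; includes Feb 29, 2308) → Nov 10, 2307 (550 left).
−365 (one year) → Nov 10, 2306 (185 left).
−10 → Oct 31, 2306 (end of Oct, 31 days; 175 left).
−31 → Sep 30, 2306 (end of Sep, 30 days; 144 left).
−30 → Aug 31, 2306 (end of Aug, 31 days; 114 left).
−31 → Jul 31, 2306 (end of Jul, 31 days; 83 left).
−31 → Jun 30, 2306 (end of Jun, 30 days; 52 left).
−30 → May 31, 2306 (end of May, 31 days; 22 left).
−22 → May 9, 2306.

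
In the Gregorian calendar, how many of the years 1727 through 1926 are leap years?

48

Multiples of 4 in [1727,1926]: 50.
Of those, multiples of 100: 2 (not leap unless ÷400).
Multiples of 400: 0.
Leap years = 50 − 2 + 0 = 48.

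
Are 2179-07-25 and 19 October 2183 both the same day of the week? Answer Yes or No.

From Jul 25, 2179 to Oct 19, 2183 is 1547 days.
1547 mod 7 = 0, so they are the same weekday.
(Jul 25, 2179 is a Sunday; Oct 19, 2183 is a Sunday.)

Yes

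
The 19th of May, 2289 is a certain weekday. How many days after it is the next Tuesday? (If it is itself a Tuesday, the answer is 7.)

2

May 19, 2289 is a Sunday.
From Sunday to the next Tuesday is 2 days.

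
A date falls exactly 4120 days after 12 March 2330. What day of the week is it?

Mar 12, 2330 is a Wednesday.
4120 mod 7 = 4, so 4120 days after a Wednesday is Wednesday + 4 = Sunday.

Sunday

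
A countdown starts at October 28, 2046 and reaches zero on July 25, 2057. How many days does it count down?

3923

Oct 28, 2046 → Oct 28, 2047: 365 days.
Oct 28, 2047 → Oct 28, 2048: 366 days (Feb 29, 2048 is in that span).
Oct 28, 2048 → Oct 28, 2049: 365 days.
Oct 28, 2049 → Oct 28, 2050: 365 days.
Oct 28, 2050 → Oct 28, 2051: 365 days.
Oct 28, 2051 → Oct 28, 2052: 366 days (Feb 29, 2052 is in that span).
Oct 28, 2052 → Oct 28, 2053: 365 days.
Oct 28, 2053 → Oct 28, 2054: 365 days.
Oct 28, 2054 → Oct 28, 2055: 365 days.
Oct 28, 2055 → Oct 28, 2056: 366 days (Feb 29, 2056 is in that span).
Oct 28, 2056 → Nov 28, 2056: 31 days (October has 31).
Nov 28, 2056 → Dec 28, 2056: 30 days (November has 30).
Dec 28, 2056 → Jan 28, 2057: 31 days (December has 31).
Jan 28, 2057 → Feb 28, 2057: 31 days (January has 31).
Feb 28, 2057 → Mar 28, 2057: 28 days (February has 28).
Mar 28, 2057 → Apr 28, 2057: 31 days (March has 31).
Apr 28, 2057 → May 28, 2057: 30 days (April has 30).
May 28, 2057 → Jun 28, 2057: 31 days (May has 31).
Jun 28, 2057 → Jul 25, 2057: 27 days.
Total: 3923 days.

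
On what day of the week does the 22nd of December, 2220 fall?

Friday

Doomsday rule: the anchor day for the 2200s is Friday. For year 20: 20÷12 = 1 r 8, and 8÷4 = 2, so 1+8+2 = 11.
Friday + 11 ≡ Tuesday — that's 2220's doomsday.
In December the doomsday date is Dec 12.
Dec 22 is 10 days after Dec 12; 10 mod 7 = 3, so Tuesday + 3 = Friday.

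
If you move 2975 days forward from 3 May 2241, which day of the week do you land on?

First find the weekday of May 3, 2241. Doomsday rule: the anchor day for the 2200s is Friday. For year 41: 41÷12 = 3 r 5, and 5÷4 = 1, so 3+5+1 = 9.
Friday + 9 ≡ Sunday — that's 2241's doomsday.
In May the doomsday date is May 9.
May 3 is 6 days before May 9; 6 mod 7 = 6, so Sunday − 6 = Monday.
2975 mod 7 = 0, so 2975 days after a Monday is Monday + 0 = Monday.

Monday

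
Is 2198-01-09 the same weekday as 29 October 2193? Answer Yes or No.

Yes

From Oct 29, 2193 to Jan 9, 2198 is 1533 days.
1533 mod 7 = 0, so they are the same weekday.
(Oct 29, 2193 is a Tuesday; Jan 9, 2198 is a Tuesday.)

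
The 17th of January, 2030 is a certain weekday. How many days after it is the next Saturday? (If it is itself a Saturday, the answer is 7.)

2

Jan 17, 2030 is a Thursday.
From Thursday to the next Saturday is 2 days.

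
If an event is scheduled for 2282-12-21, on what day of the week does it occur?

Thursday

Doomsday rule: the anchor day for the 2200s is Friday. For year 82: 82÷12 = 6 r 10, and 10÷4 = 2, so 6+10+2 = 18.
Friday + 18 ≡ Tuesday — that's 2282's doomsday.
In December the doomsday date is Dec 12.
Dec 21 is 9 days after Dec 12; 9 mod 7 = 2, so Tuesday + 2 = Thursday.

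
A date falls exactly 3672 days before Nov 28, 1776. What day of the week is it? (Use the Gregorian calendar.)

Sunday

Nov 28, 1776 is a Thursday.
3672 mod 7 = 4, so 3672 days before a Thursday is Thursday − 4 = Sunday.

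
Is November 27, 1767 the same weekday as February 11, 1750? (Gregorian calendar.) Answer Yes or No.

From Feb 11, 1750 to Nov 27, 1767 is 6498 days.
6498 mod 7 = 2, so they are different weekdays.
(Feb 11, 1750 is a Wednesday; Nov 27, 1767 is a Friday.)

No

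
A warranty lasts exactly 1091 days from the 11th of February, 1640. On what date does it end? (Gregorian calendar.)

+366 (one year; includes Feb 29, 1640) → Feb 11, 1641 (725 left).
+365 (one year) → Feb 11, 1642 (360 left).
Feb has 28 days: +18 → Mar 1, 1642 (342 left).
Mar has 31 days: +31 → Apr 1, 1642 (311 left).
Apr has 30 days: +30 → May 1, 1642 (281 left).
May has 31 days: +31 → Jun 1, 1642 (250 left).
Jun has 30 days: +30 → Jul 1, 1642 (220 left).
Jul has 31 days: +31 → Aug 1, 1642 (189 left).
Aug has 31 days: +31 → Sep 1, 1642 (158 left).
Sep has 30 days: +30 → Oct 1, 1642 (128 left).
Oct has 31 days: +31 → Nov 1, 1642 (97 left).
Nov has 30 days: +30 → Dec 1, 1642 (67 left).
Dec has 31 days: +31 → Jan 1, 1643 (36 left).
Jan has 31 days: +31 → Feb 1, 1643 (5 left).
+5 → Feb 6, 1643.

February 6, 1643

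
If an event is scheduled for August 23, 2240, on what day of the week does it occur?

Doomsday rule: the anchor day for the 2200s is Friday. For year 40: 40÷12 = 3 r 4, and 4÷4 = 1, so 3+4+1 = 8.
Friday + 8 ≡ Saturday — that's 2240's doomsday.
In August the doomsday date is Aug 8.
Aug 23 is 15 days after Aug 8; 15 mod 7 = 1, so Saturday + 1 = Sunday.

Sunday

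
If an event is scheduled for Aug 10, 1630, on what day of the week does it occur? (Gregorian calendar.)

Saturday

Doomsday rule: the anchor day for the 1600s is Tuesday. For year 30: 30÷12 = 2 r 6, and 6÷4 = 1, so 2+6+1 = 9.
Tuesday + 9 ≡ Thursday — that's 1630's doomsday.
In August the doomsday date is Aug 8.
Aug 10 is 2 days after Aug 8; 2 mod 7 = 2, so Thursday + 2 = Saturday.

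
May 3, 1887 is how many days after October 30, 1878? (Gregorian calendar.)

3107

Oct 30, 1878 → Oct 30, 1879: 365 days.
Oct 30, 1879 → Oct 30, 1880: 366 days (Feb 29, 1880 is in that span).
Oct 30, 1880 → Oct 30, 1881: 365 days.
Oct 30, 1881 → Oct 30, 1882: 365 days.
Oct 30, 1882 → Oct 30, 1883: 365 days.
Oct 30, 1883 → Oct 30, 1884: 366 days (Feb 29, 1884 is in that span).
Oct 30, 1884 → Oct 30, 1885: 365 days.
Oct 30, 1885 → Oct 30, 1886: 365 days.
Oct 30, 1886 → Nov 30, 1886: 31 days (October has 31).
Nov 30, 1886 → Dec 30, 1886: 30 days (November has 30).
Dec 30, 1886 → Jan 30, 1887: 31 days (December has 31).
Jan 30, 1887 → Feb 28, 1887: 29 days (January has 31).
Feb 28, 1887 → Mar 28, 1887: 28 days (February has 28).
Mar 28, 1887 → Apr 28, 1887: 31 days (March has 31).
Apr 28, 1887 → May 3, 1887: 5 days.
Total: 3107 days.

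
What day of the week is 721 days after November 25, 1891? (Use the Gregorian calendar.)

Wednesday

Nov 25, 1891 is a Wednesday.
721 mod 7 = 0, so 721 days after a Wednesday is Wednesday + 0 = Wednesday.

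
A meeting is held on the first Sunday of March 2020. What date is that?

March 1, 2020 is a Sunday.
The first Sunday is therefore March 1 (same day).

March 1, 2020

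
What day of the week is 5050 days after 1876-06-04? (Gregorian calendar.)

Jun 4, 1876 is a Sunday.
5050 mod 7 = 3, so 5050 days after a Sunday is Sunday + 3 = Wednesday.

Wednesday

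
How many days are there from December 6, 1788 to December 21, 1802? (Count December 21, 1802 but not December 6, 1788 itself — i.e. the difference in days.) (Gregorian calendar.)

Dec 6, 1788 → Dec 6, 1789: 365 days.
Dec 6, 1789 → Dec 6, 1790: 365 days.
Dec 6, 1790 → Dec 6, 1791: 365 days.
Dec 6, 1791 → Dec 6, 1792: 366 days (Feb 29, 1792 is in that span).
Dec 6, 1792 → Dec 6, 1793: 365 days.
Dec 6, 1793 → Dec 6, 1794: 365 days.
Dec 6, 1794 → Dec 6, 1795: 365 days.
Dec 6, 1795 → Dec 6, 1796: 366 days (Feb 29, 1796 is in that span).
Dec 6, 1796 → Dec 6, 1797: 365 days.
Dec 6, 1797 → Dec 6, 1798: 365 days.
Dec 6, 1798 → Dec 6, 1799: 365 days.
Dec 6, 1799 → Dec 6, 1800: 365 days.
Dec 6, 1800 → Dec 6, 1801: 365 days.
Dec 6, 1801 → Jan 6, 1802: 31 days (December has 31).
Jan 6, 1802 → Feb 6, 1802: 31 days (January has 31).
Feb 6, 1802 → Mar 6, 1802: 28 days (February has 28).
Mar 6, 1802 → Apr 6, 1802: 31 days (March has 31).
Apr 6, 1802 → May 6, 1802: 30 days (April has 30).
May 6, 1802 → Jun 6, 1802: 31 days (May has 31).
Jun 6, 1802 → Jul 6, 1802: 30 days (June has 30).
Jul 6, 1802 → Aug 6, 1802: 31 days (July has 31).
Aug 6, 1802 → Sep 6, 1802: 31 days (August has 31).
Sep 6, 1802 → Oct 6, 1802: 30 days (September has 30).
Oct 6, 1802 → Nov 6, 1802: 31 days (October has 31).
Nov 6, 1802 → Dec 6, 1802: 30 days (November has 30).
Dec 6, 1802 → Dec 21, 1802: 15 days.
Total: 5127 days.

5127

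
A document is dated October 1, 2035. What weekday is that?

January 1, 2035 is a Monday.
Jan 1, 2035 → Feb 1, 2035: 31 days (January has 31).
Feb 1, 2035 → Mar 1, 2035: 28 days (February has 28).
Mar 1, 2035 → Apr 1, 2035: 31 days (March has 31).
Apr 1, 2035 → May 1, 2035: 30 days (April has 30).
May 1, 2035 → Jun 1, 2035: 31 days (May has 31).
Jun 1, 2035 → Jul 1, 2035: 30 days (June has 30).
Jul 1, 2035 → Aug 1, 2035: 31 days (July has 31).
Aug 1, 2035 → Sep 1, 2035: 31 days (August has 31).
Sep 1, 2035 → Oct 1, 2035: 30 days.
Total: 273 days.
273 mod 7 = 0, so Monday + 0 = Monday.

Monday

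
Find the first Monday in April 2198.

April 2, 2198

April 1, 2198 is a Sunday.
The first Monday is therefore April 2 (1 days later).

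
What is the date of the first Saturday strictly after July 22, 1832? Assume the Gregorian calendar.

Jul 22, 1832 is a Sunday.
From Sunday to the next Saturday is 6 days.
Jul 22, 1832 + 6 = Jul 28, 1832.

July 28, 1832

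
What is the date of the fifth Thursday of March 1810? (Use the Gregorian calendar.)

March 29, 1810

March 1, 1810 is a Thursday.
The first Thursday is therefore March 1 (same day).
The fifth Thursday is 1 + 4×7 = March 29.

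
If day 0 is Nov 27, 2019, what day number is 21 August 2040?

7573

Nov 27, 2019 → Nov 27, 2020: 366 days (Feb 29, 2020 is in that span).
Nov 27, 2020 → Nov 27, 2021: 365 days.
Nov 27, 2021 → Nov 27, 2022: 365 days.
Nov 27, 2022 → Nov 27, 2023: 365 days.
Nov 27, 2023 → Nov 27, 2024: 366 days (Feb 29, 2024 is in that span).
Nov 27, 2024 → Nov 27, 2025: 365 days.
Nov 27, 2025 → Nov 27, 2026: 365 days.
Nov 27, 2026 → Nov 27, 2027: 365 days.
Nov 27, 2027 → Nov 27, 2028: 366 days (Feb 29, 2028 is in that span).
Nov 27, 2028 → Nov 27, 2029: 365 days.
Nov 27, 2029 → Nov 27, 2030: 365 days.
Nov 27, 2030 → Nov 27, 2031: 365 days.
Nov 27, 2031 → Nov 27, 2032: 366 days (Feb 29, 2032 is in that span).
Nov 27, 2032 → Nov 27, 2033: 365 days.
Nov 27, 2033 → Nov 27, 2034: 365 days.
Nov 27, 2034 → Nov 27, 2035: 365 days.
Nov 27, 2035 → Nov 27, 2036: 366 days (Feb 29, 2036 is in that span).
Nov 27, 2036 → Nov 27, 2037: 365 days.
Nov 27, 2037 → Nov 27, 2038: 365 days.
Nov 27, 2038 → Nov 27, 2039: 365 days.
Nov 27, 2039 → Dec 27, 2039: 30 days (November has 30).
Dec 27, 2039 → Jan 27, 2040: 31 days (December has 31).
Jan 27, 2040 → Feb 27, 2040: 31 days (January has 31).
Feb 27, 2040 → Mar 27, 2040: 29 days (February has 29).
Mar 27, 2040 → Apr 27, 2040: 31 days (March has 31).
Apr 27, 2040 → May 27, 2040: 30 days (April has 30).
May 27, 2040 → Jun 27, 2040: 31 days (May has 31).
Jun 27, 2040 → Jul 27, 2040: 30 days (June has 30).
Jul 27, 2040 → Aug 21, 2040: 25 days.
Total: 7573 days.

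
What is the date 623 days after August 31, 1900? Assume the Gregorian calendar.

+365 (one year) → Aug 31, 1901 (258 left).
Aug has 31 days: +1 → Sep 1, 1901 (257 left).
Sep has 30 days: +30 → Oct 1, 1901 (227 left).
Oct has 31 days: +31 → Nov 1, 1901 (196 left).
Nov has 30 days: +30 → Dec 1, 1901 (166 left).
Dec has 31 days: +31 → Jan 1, 1902 (135 left).
Jan has 31 days: +31 → Feb 1, 1902 (104 left).
Feb has 28 days: +28 → Mar 1, 1902 (76 left).
Mar has 31 days: +31 → Apr 1, 1902 (45 left).
Apr has 30 days: +30 → May 1, 1902 (15 left).
+15 → May 16, 1902.

May 16, 1902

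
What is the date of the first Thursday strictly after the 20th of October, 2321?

Oct 20, 2321 is a Thursday.
From Thursday to the next Thursday is 7 days.
Oct 20, 2321 + 7 = Oct 27, 2321.

October 27, 2321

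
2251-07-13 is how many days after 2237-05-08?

May 8, 2237 → May 8, 2238: 365 days.
May 8, 2238 → May 8, 2239: 365 days.
May 8, 2239 → May 8, 2240: 366 days (Feb 29, 2240 is in that span).
May 8, 2240 → May 8, 2241: 365 days.
May 8, 2241 → May 8, 2242: 365 days.
May 8, 2242 → May 8, 2243: 365 days.
May 8, 2243 → May 8, 2244: 366 days (Feb 29, 2244 is in that span).
May 8, 2244 → May 8, 2245: 365 days.
May 8, 2245 → May 8, 2246: 365 days.
May 8, 2246 → May 8, 2247: 365 days.
May 8, 2247 → May 8, 2248: 366 days (Feb 29, 2248 is in that span).
May 8, 2248 → May 8, 2249: 365 days.
May 8, 2249 → May 8, 2250: 365 days.
May 8, 2250 → May 8, 2251: 365 days.
May 8, 2251 → Jun 8, 2251: 31 days (May has 31).
Jun 8, 2251 → Jul 8, 2251: 30 days (June has 30).
Jul 8, 2251 → Jul 13, 2251: 5 days.
Total: 5179 days.

5179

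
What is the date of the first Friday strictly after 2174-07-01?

July 8, 2174

Jul 1, 2174 is a Friday.
From Friday to the next Friday is 7 days.
Jul 1, 2174 + 7 = Jul 8, 2174.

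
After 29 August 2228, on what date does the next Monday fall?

September 1, 2228

Aug 29, 2228 is a Friday.
From Friday to the next Monday is 3 days.
Aug 29, 2228 + 3 = Sep 1, 2228.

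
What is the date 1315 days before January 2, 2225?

May 28, 2221

−366 (one year; includes Feb 29, 2224) → Jan 2, 2224 (949 left).
−365 (one year) → Jan 2, 2223 (584 left).
−365 (one year) → Jan 2, 2222 (219 left).
−2 → Dec 31, 2221 (end of Dec, 31 days; 217 left).
−31 → Nov 30, 2221 (end of Nov, 30 days; 186 left).
−30 → Oct 31, 2221 (end of Oct, 31 days; 156 left).
−31 → Sep 30, 2221 (end of Sep, 30 days; 125 left).
−30 → Aug 31, 2221 (end of Aug, 31 days; 95 left).
−31 → Jul 31, 2221 (end of Jul, 31 days; 64 left).
−31 → Jun 30, 2221 (end of Jun, 30 days; 33 left).
−30 → May 31, 2221 (end of May, 31 days; 3 left).
−3 → May 28, 2221.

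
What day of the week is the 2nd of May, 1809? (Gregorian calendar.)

January 1, 1809 is a Sunday.
Jan 1, 1809 → Feb 1, 1809: 31 days (January has 31).
Feb 1, 1809 → Mar 1, 1809: 28 days (February has 28).
Mar 1, 1809 → Apr 1, 1809: 31 days (March has 31).
Apr 1, 1809 → May 1, 1809: 30 days (April has 30).
May 1, 1809 → May 2, 1809: 1 days.
Total: 121 days.
121 mod 7 = 2, so Sunday + 2 = Tuesday.

Tuesday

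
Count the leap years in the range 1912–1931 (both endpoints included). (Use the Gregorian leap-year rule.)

Multiples of 4 in [1912,1931]: 5.
Of those, multiples of 100: 0 (not leap unless ÷400).
Multiples of 400: 0.
Leap years = 5 − 0 + 0 = 5.

5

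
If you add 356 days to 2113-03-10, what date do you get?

Mar has 31 days: +22 → Apr 1, 2113 (334 left).
Apr has 30 days: +30 → May 1, 2113 (304 left).
May has 31 days: +31 → Jun 1, 2113 (273 left).
Jun has 30 days: +30 → Jul 1, 2113 (243 left).
Jul has 31 days: +31 → Aug 1, 2113 (212 left).
Aug has 31 days: +31 → Sep 1, 2113 (181 left).
Sep has 30 days: +30 → Oct 1, 2113 (151 left).
Oct has 31 days: +31 → Nov 1, 2113 (120 left).
Nov has 30 days: +30 → Dec 1, 2113 (90 left).
Dec has 31 days: +31 → Jan 1, 2114 (59 left).
Jan has 31 days: +31 → Feb 1, 2114 (28 left).
Feb has 28 days: +28 → Mar 1, 2114 (0 left).

March 1, 2114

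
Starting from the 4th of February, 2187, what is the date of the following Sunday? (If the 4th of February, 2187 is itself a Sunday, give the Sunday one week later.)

February 11, 2187

Feb 4, 2187 is a Sunday.
From Sunday to the next Sunday is 7 days.
Feb 4, 2187 + 7 = Feb 11, 2187.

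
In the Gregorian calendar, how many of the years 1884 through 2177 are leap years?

72

Multiples of 4 in [1884,2177]: 74.
Of those, multiples of 100: 3 (not leap unless ÷400).
Multiples of 400: 1.
Leap years = 74 − 3 + 1 = 72.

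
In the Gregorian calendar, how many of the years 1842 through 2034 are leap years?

Multiples of 4 in [1842,2034]: 48.
Of those, multiples of 100: 2 (not leap unless ÷400).
Multiples of 400: 1.
Leap years = 48 − 2 + 1 = 47.

47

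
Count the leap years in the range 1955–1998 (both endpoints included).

Multiples of 4 in [1955,1998]: 11.
Of those, multiples of 100: 0 (not leap unless ÷400).
Multiples of 400: 0.
Leap years = 11 − 0 + 0 = 11.

11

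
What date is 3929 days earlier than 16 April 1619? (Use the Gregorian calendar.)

−365 (one year) → Apr 16, 1618 (3564 left).
−365 (one year) → Apr 16, 1617 (3199 left).
−365 (one year) → Apr 16, 1616 (2834 left).
−366 (one year; includes Feb 29, 1616) → Apr 16, 1615 (2468 left).
−365 (one year) → Apr 16, 1614 (2103 left).
−365 (one year) → Apr 16, 1613 (1738 left).
−365 (one year) → Apr 16, 1612 (1373 left).
−366 (one year; includes Feb 29, 1612) → Apr 16, 1611 (1007 left).
−365 (one year) → Apr 16, 1610 (642 left).
−365 (one year) → Apr 16, 1609 (277 left).
−16 → Mar 31, 1609 (end of Mar, 31 days; 261 left).
−31 → Feb 28, 1609 (end of Feb, 28 days; 230 left).
−28 → Jan 31, 1609 (end of Jan, 31 days; 202 left).
−31 → Dec 31, 1608 (end of Dec, 31 days; 171 left).
−31 → Nov 30, 1608 (end of Nov, 30 days; 140 left).
−30 → Oct 31, 1608 (end of Oct, 31 days; 110 left).
−31 → Sep 30, 1608 (end of Sep, 30 days; 79 left).
−30 → Aug 31, 1608 (end of Aug, 31 days; 49 left).
−31 → Jul 31, 1608 (end of Jul, 31 days; 18 left).
−18 → Jul 13, 1608.

July 13, 1608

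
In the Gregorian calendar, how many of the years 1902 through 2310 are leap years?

99

Multiples of 4 in [1902,2310]: 102.
Of those, multiples of 100: 4 (not leap unless ÷400).
Multiples of 400: 1.
Leap years = 102 − 4 + 1 = 99.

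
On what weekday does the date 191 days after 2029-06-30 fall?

Jun 30, 2029 is a Saturday.
191 mod 7 = 2, so 191 days after a Saturday is Saturday + 2 = Monday.

Monday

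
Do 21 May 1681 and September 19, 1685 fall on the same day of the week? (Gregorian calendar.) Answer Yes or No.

From May 21, 1681 to Sep 19, 1685 is 1582 days.
1582 mod 7 = 0, so they are the same weekday.
(May 21, 1681 is a Wednesday; Sep 19, 1685 is a Wednesday.)

Yes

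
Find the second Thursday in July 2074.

July 12, 2074

July 1, 2074 is a Sunday.
The first Thursday is therefore July 5 (4 days later).
The second Thursday is 5 + 1×7 = July 12.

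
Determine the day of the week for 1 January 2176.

Monday

Doomsday rule: the anchor day for the 2100s is Sunday. For year 76: 76÷12 = 6 r 4, and 4÷4 = 1, so 6+4+1 = 11.
Sunday + 11 ≡ Thursday — that's 2176's doomsday.
In January the doomsday date is Jan 4 (2176 is a leap year (divisible by 4)).
Jan 1 is 3 days before Jan 4; 3 mod 7 = 3, so Thursday − 3 = Monday.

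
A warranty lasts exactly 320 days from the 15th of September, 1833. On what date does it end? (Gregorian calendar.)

August 1, 1834

Sep has 30 days: +16 → Oct 1, 1833 (304 left).
Oct has 31 days: +31 → Nov 1, 1833 (273 left).
Nov has 30 days: +30 → Dec 1, 1833 (243 left).
Dec has 31 days: +31 → Jan 1, 1834 (212 left).
Jan has 31 days: +31 → Feb 1, 1834 (181 left).
Feb has 28 days: +28 → Mar 1, 1834 (153 left).
Mar has 31 days: +31 → Apr 1, 1834 (122 left).
Apr has 30 days: +30 → May 1, 1834 (92 left).
May has 31 days: +31 → Jun 1, 1834 (61 left).
Jun has 30 days: +30 → Jul 1, 1834 (31 left).
Jul has 31 days: +31 → Aug 1, 1834 (0 left).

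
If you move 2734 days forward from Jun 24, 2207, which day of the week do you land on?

First find the weekday of Jun 24, 2207. Doomsday rule: the anchor day for the 2200s is Friday. For year 07: 7÷12 = 0 r 7, and 7÷4 = 1, so 0+7+1 = 8.
Friday + 8 ≡ Saturday — that's 2207's doomsday.
In June the doomsday date is Jun 6.
Jun 24 is 18 days after Jun 6; 18 mod 7 = 4, so Saturday + 4 = Wednesday.
2734 mod 7 = 4, so 2734 days after a Wednesday is Wednesday + 4 = Sunday.

Sunday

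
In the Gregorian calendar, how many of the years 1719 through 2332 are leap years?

149

Multiples of 4 in [1719,2332]: 154.
Of those, multiples of 100: 6 (not leap unless ÷400).
Multiples of 400: 1.
Leap years = 154 − 6 + 1 = 149.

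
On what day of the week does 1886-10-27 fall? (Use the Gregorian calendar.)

Doomsday rule: the anchor day for the 1800s is Friday. For year 86: 86÷12 = 7 r 2, and 2÷4 = 0, so 7+2+0 = 9.
Friday + 9 ≡ Sunday — that's 1886's doomsday.
In October the doomsday date is Oct 10.
Oct 27 is 17 days after Oct 10; 17 mod 7 = 3, so Sunday + 3 = Wednesday.

Wednesday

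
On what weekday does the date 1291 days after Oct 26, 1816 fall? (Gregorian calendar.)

Tuesday

First find the weekday of Oct 26, 1816. Doomsday rule: the anchor day for the 1800s is Friday. For year 16: 16÷12 = 1 r 4, and 4÷4 = 1, so 1+4+1 = 6.
Friday + 6 ≡ Thursday — that's 1816's doomsday.
In October the doomsday date is Oct 10.
Oct 26 is 16 days after Oct 10; 16 mod 7 = 2, so Thursday + 2 = Saturday.
1291 mod 7 = 3, so 1291 days after a Saturday is Saturday + 3 = Tuesday.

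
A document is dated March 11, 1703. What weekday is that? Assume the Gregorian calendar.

Doomsday rule: the anchor day for the 1700s is Sunday. For year 03: 3÷12 = 0 r 3, and 3÷4 = 0, so 0+3+0 = 3.
Sunday + 3 ≡ Wednesday — that's 1703's doomsday.
In March the doomsday date is Mar 14.
Mar 11 is 3 days before Mar 14; 3 mod 7 = 3, so Wednesday − 3 = Sunday.

Sunday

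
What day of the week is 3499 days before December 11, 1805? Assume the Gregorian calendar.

First find the weekday of Dec 11, 1805. Doomsday rule: the anchor day for the 1800s is Friday. For year 05: 5÷12 = 0 r 5, and 5÷4 = 1, so 0+5+1 = 6.
Friday + 6 ≡ Thursday — that's 1805's doomsday.
In December the doomsday date is Dec 12.
Dec 11 is 1 day before Dec 12; 1 mod 7 = 1, so Thursday − 1 = Wednesday.
3499 mod 7 = 6, so 3499 days before a Wednesday is Wednesday − 6 = Thursday.

Thursday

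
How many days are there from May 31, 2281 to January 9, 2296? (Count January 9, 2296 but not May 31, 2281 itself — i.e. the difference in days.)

May 31, 2281 → May 31, 2282: 365 days.
May 31, 2282 → May 31, 2283: 365 days.
May 31, 2283 → May 31, 2284: 366 days (Feb 29, 2284 is in that span).
May 31, 2284 → May 31, 2285: 365 days.
May 31, 2285 → May 31, 2286: 365 days.
May 31, 2286 → May 31, 2287: 365 days.
May 31, 2287 → May 31, 2288: 366 days (Feb 29, 2288 is in that span).
May 31, 2288 → May 31, 2289: 365 days.
May 31, 2289 → May 31, 2290: 365 days.
May 31, 2290 → May 31, 2291: 365 days.
May 31, 2291 → May 31, 2292: 366 days (Feb 29, 2292 is in that span).
May 31, 2292 → May 31, 2293: 365 days.
May 31, 2293 → May 31, 2294: 365 days.
May 31, 2294 → May 31, 2295: 365 days.
May 31, 2295 → Jun 30, 2295: 30 days (May has 31).
Jun 30, 2295 → Jul 30, 2295: 30 days (June has 30).
Jul 30, 2295 → Aug 30, 2295: 31 days (July has 31).
Aug 30, 2295 → Sep 30, 2295: 31 days (August has 31).
Sep 30, 2295 → Oct 30, 2295: 30 days (September has 30).
Oct 30, 2295 → Nov 30, 2295: 31 days (October has 31).
Nov 30, 2295 → Dec 30, 2295: 30 days (November has 30).
Dec 30, 2295 → Jan 9, 2296: 10 days.
Total: 5336 days.

5336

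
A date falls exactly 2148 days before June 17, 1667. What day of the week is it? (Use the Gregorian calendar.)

First find the weekday of Jun 17, 1667. Doomsday rule: the anchor day for the 1600s is Tuesday. For year 67: 67÷12 = 5 r 7, and 7÷4 = 1, so 5+7+1 = 13.
Tuesday + 13 ≡ Monday — that's 1667's doomsday.
In June the doomsday date is Jun 6.
Jun 17 is 11 days after Jun 6; 11 mod 7 = 4, so Monday + 4 = Friday.
2148 mod 7 = 6, so 2148 days before a Friday is Friday − 6 = Saturday.

Saturday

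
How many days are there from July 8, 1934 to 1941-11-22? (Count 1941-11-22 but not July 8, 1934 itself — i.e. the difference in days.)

2694

Jul 8, 1934 → Jul 8, 1935: 365 days.
Jul 8, 1935 → Jul 8, 1936: 366 days (Feb 29, 1936 is in that span).
Jul 8, 1936 → Jul 8, 1937: 365 days.
Jul 8, 1937 → Jul 8, 1938: 365 days.
Jul 8, 1938 → Jul 8, 1939: 365 days.
Jul 8, 1939 → Jul 8, 1940: 366 days (Feb 29, 1940 is in that span).
Jul 8, 1940 → Jul 8, 1941: 365 days.
Jul 8, 1941 → Aug 8, 1941: 31 days (July has 31).
Aug 8, 1941 → Sep 8, 1941: 31 days (August has 31).
Sep 8, 1941 → Oct 8, 1941: 30 days (September has 30).
Oct 8, 1941 → Nov 8, 1941: 31 days (October has 31).
Nov 8, 1941 → Nov 22, 1941: 14 days.
Total: 2694 days.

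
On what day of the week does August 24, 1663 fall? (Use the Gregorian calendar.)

Doomsday rule: the anchor day for the 1600s is Tuesday. For year 63: 63÷12 = 5 r 3, and 3÷4 = 0, so 5+3+0 = 8.
Tuesday + 8 ≡ Wednesday — that's 1663's doomsday.
In August the doomsday date is Aug 8.
Aug 24 is 16 days after Aug 8; 16 mod 7 = 2, so Wednesday + 2 = Friday.

Friday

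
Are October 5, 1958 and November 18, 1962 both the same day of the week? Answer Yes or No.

From Oct 5, 1958 to Nov 18, 1962 is 1505 days.
1505 mod 7 = 0, so they are the same weekday.
(Oct 5, 1958 is a Sunday; Nov 18, 1962 is a Sunday.)

Yes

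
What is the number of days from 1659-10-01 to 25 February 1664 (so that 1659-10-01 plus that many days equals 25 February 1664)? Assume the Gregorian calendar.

Oct 1, 1659 → Oct 1, 1660: 366 days (Feb 29, 1660 is in that span).
Oct 1, 1660 → Oct 1, 1661: 365 days.
Oct 1, 1661 → Oct 1, 1662: 365 days.
Oct 1, 1662 → Oct 1, 1663: 365 days.
Oct 1, 1663 → Nov 1, 1663: 31 days (October has 31).
Nov 1, 1663 → Dec 1, 1663: 30 days (November has 30).
Dec 1, 1663 → Jan 1, 1664: 31 days (December has 31).
Jan 1, 1664 → Feb 1, 1664: 31 days (January has 31).
Feb 1, 1664 → Feb 25, 1664: 24 days.
Total: 1608 days.

1608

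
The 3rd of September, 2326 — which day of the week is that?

Doomsday rule: the anchor day for the 2300s is Wednesday. For year 26: 26÷12 = 2 r 2, and 2÷4 = 0, so 2+2+0 = 4.
Wednesday + 4 ≡ Sunday — that's 2326's doomsday.
In September the doomsday date is Sep 5.
Sep 3 is 2 days before Sep 5; 2 mod 7 = 2, so Sunday − 2 = Friday.

Friday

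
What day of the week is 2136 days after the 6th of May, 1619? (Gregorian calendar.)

First find the weekday of May 6, 1619. Doomsday rule: the anchor day for the 1600s is Tuesday. For year 19: 19÷12 = 1 r 7, and 7÷4 = 1, so 1+7+1 = 9.
Tuesday + 9 ≡ Thursday — that's 1619's doomsday.
In May the doomsday date is May 9.
May 6 is 3 days before May 9; 3 mod 7 = 3, so Thursday − 3 = Monday.
2136 mod 7 = 1, so 2136 days after a Monday is Monday + 1 = Tuesday.

Tuesday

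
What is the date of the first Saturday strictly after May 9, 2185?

May 9, 2185 is a Monday.
From Monday to the next Saturday is 5 days.
May 9, 2185 + 5 = May 14, 2185.

May 14, 2185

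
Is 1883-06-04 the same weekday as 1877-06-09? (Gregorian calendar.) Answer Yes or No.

From Jun 9, 1877 to Jun 4, 1883 is 2186 days.
2186 mod 7 = 2, so they are different weekdays.
(Jun 9, 1877 is a Saturday; Jun 4, 1883 is a Monday.)

No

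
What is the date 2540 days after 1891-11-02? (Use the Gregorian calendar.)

October 16, 1898

+366 (one year; includes Feb 29, 1892) → Nov 2, 1892 (2174 left).
+365 (one year) → Nov 2, 1893 (1809 left).
+365 (one year) → Nov 2, 1894 (1444 left).
+365 (one year) → Nov 2, 1895 (1079 left).
+366 (one year; includes Feb 29, 1896) → Nov 2, 1896 (713 left).
+365 (one year) → Nov 2, 1897 (348 left).
Nov has 30 days: +29 → Dec 1, 1897 (319 left).
Dec has 31 days: +31 → Jan 1, 1898 (288 left).
Jan has 31 days: +31 → Feb 1, 1898 (257 left).
Feb has 28 days: +28 → Mar 1, 1898 (229 left).
Mar has 31 days: +31 → Apr 1, 1898 (198 left).
Apr has 30 days: +30 → May 1, 1898 (168 left).
May has 31 days: +31 → Jun 1, 1898 (137 left).
Jun has 30 days: +30 → Jul 1, 1898 (107 left).
Jul has 31 days: +31 → Aug 1, 1898 (76 left).
Aug has 31 days: +31 → Sep 1, 1898 (45 left).
Sep has 30 days: +30 → Oct 1, 1898 (15 left).
+15 → Oct 16, 1898.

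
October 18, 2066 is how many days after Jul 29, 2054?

Jul 29, 2054 → Jul 29, 2055: 365 days.
Jul 29, 2055 → Jul 29, 2056: 366 days (Feb 29, 2056 is in that span).
Jul 29, 2056 → Jul 29, 2057: 365 days.
Jul 29, 2057 → Jul 29, 2058: 365 days.
Jul 29, 2058 → Jul 29, 2059: 365 days.
Jul 29, 2059 → Jul 29, 2060: 366 days (Feb 29, 2060 is in that span).
Jul 29, 2060 → Jul 29, 2061: 365 days.
Jul 29, 2061 → Jul 29, 2062: 365 days.
Jul 29, 2062 → Jul 29, 2063: 365 days.
Jul 29, 2063 → Jul 29, 2064: 366 days (Feb 29, 2064 is in that span).
Jul 29, 2064 → Jul 29, 2065: 365 days.
Jul 29, 2065 → Jul 29, 2066: 365 days.
Jul 29, 2066 → Aug 29, 2066: 31 days (July has 31).
Aug 29, 2066 → Sep 29, 2066: 31 days (August has 31).
Sep 29, 2066 → Oct 18, 2066: 19 days.
Total: 4464 days.

4464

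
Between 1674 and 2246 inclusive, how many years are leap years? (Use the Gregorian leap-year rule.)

138

Multiples of 4 in [1674,2246]: 143.
Of those, multiples of 100: 6 (not leap unless ÷400).
Multiples of 400: 1.
Leap years = 143 − 6 + 1 = 138.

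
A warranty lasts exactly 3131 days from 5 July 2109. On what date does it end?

+365 (one year) → Jul 5, 2110 (2766 left).
+365 (one year) → Jul 5, 2111 (2401 left).
+366 (one year; includes Feb 29, 2112) → Jul 5, 2112 (2035 left).
+365 (one year) → Jul 5, 2113 (1670 left).
+365 (one year) → Jul 5, 2114 (1305 left).
+365 (one year) → Jul 5, 2115 (940 left).
+366 (one year; includes Feb 29, 2116) → Jul 5, 2116 (574 left).
+365 (one year) → Jul 5, 2117 (209 left).
Jul has 31 days: +27 → Aug 1, 2117 (182 left).
Aug has 31 days: +31 → Sep 1, 2117 (151 left).
Sep has 30 days: +30 → Oct 1, 2117 (121 left).
Oct has 31 days: +31 → Nov 1, 2117 (90 left).
Nov has 30 days: +30 → Dec 1, 2117 (60 left).
Dec has 31 days: +31 → Jan 1, 2118 (29 left).
+29 → Jan 30, 2118.

January 30, 2118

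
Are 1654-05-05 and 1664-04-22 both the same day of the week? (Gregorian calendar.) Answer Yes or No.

From May 5, 1654 to Apr 22, 1664 is 3640 days.
3640 mod 7 = 0, so they are the same weekday.
(May 5, 1654 is a Tuesday; Apr 22, 1664 is a Tuesday.)

Yes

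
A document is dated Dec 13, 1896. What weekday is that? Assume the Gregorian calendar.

Doomsday rule: the anchor day for the 1800s is Friday. For year 96: 96÷12 = 8 r 0, and 0÷4 = 0, so 8+0+0 = 8.
Friday + 8 ≡ Saturday — that's 1896's doomsday.
In December the doomsday date is Dec 12.
Dec 13 is 1 day after Dec 12; 1 mod 7 = 1, so Saturday + 1 = Sunday.

Sunday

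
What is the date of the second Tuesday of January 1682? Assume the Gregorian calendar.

January 1, 1682 is a Thursday.
The first Tuesday is therefore January 6 (5 days later).
The second Tuesday is 6 + 1×7 = January 13.

January 13, 1682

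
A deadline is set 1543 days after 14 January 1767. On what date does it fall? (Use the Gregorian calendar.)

April 6, 1771

+365 (one year) → Jan 14, 1768 (1178 left).
+366 (one year; includes Feb 29, 1768) → Jan 14, 1769 (812 left).
+365 (one year) → Jan 14, 1770 (447 left).
+365 (one year) → Jan 14, 1771 (82 left).
Jan has 31 days: +18 → Feb 1, 1771 (64 left).
Feb has 28 days: +28 → Mar 1, 1771 (36 left).
Mar has 31 days: +31 → Apr 1, 1771 (5 left).
+5 → Apr 6, 1771.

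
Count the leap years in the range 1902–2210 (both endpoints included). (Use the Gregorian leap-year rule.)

75

Multiples of 4 in [1902,2210]: 77.
Of those, multiples of 100: 3 (not leap unless ÷400).
Multiples of 400: 1.
Leap years = 77 − 3 + 1 = 75.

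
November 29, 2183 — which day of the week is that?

Doomsday rule: the anchor day for the 2100s is Sunday. For year 83: 83÷12 = 6 r 11, and 11÷4 = 2, so 6+11+2 = 19.
Sunday + 19 ≡ Friday — that's 2183's doomsday.
In November the doomsday date is Nov 7.
Nov 29 is 22 days after Nov 7; 22 mod 7 = 1, so Friday + 1 = Saturday.

Saturday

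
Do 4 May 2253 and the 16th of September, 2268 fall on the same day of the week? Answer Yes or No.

Yes

From May 4, 2253 to Sep 16, 2268 is 5614 days.
5614 mod 7 = 0, so they are the same weekday.
(May 4, 2253 is a Wednesday; Sep 16, 2268 is a Wednesday.)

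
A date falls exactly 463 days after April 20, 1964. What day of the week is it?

Tuesday

First find the weekday of Apr 20, 1964. Doomsday rule: the anchor day for the 1900s is Wednesday. For year 64: 64÷12 = 5 r 4, and 4÷4 = 1, so 5+4+1 = 10.
Wednesday + 10 ≡ Saturday — that's 1964's doomsday.
In April the doomsday date is Apr 4.
Apr 20 is 16 days after Apr 4; 16 mod 7 = 2, so Saturday + 2 = Monday.
463 mod 7 = 1, so 463 days after a Monday is Monday + 1 = Tuesday.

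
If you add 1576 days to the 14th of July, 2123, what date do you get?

November 6, 2127

+366 (one year; includes Feb 29, 2124) → Jul 14, 2124 (1210 left).
+365 (one year) → Jul 14, 2125 (845 left).
+365 (one year) → Jul 14, 2126 (480 left).
+365 (one year) → Jul 14, 2127 (115 left).
Jul has 31 days: +18 → Aug 1, 2127 (97 left).
Aug has 31 days: +31 → Sep 1, 2127 (66 left).
Sep has 30 days: +30 → Oct 1, 2127 (36 left).
Oct has 31 days: +31 → Nov 1, 2127 (5 left).
+5 → Nov 6, 2127.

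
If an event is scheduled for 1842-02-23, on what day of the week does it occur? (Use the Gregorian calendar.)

Wednesday

Doomsday rule: the anchor day for the 1800s is Friday. For year 42: 42÷12 = 3 r 6, and 6÷4 = 1, so 3+6+1 = 10.
Friday + 10 ≡ Monday — that's 1842's doomsday.
In February the doomsday date is Feb 28 (1842 is not a leap year).
Feb 23 is 5 days before Feb 28; 5 mod 7 = 5, so Monday − 5 = Wednesday.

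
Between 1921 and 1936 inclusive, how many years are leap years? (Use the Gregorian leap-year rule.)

4

Multiples of 4 in [1921,1936]: 4.
Of those, multiples of 100: 0 (not leap unless ÷400).
Multiples of 400: 0.
Leap years = 4 − 0 + 0 = 4.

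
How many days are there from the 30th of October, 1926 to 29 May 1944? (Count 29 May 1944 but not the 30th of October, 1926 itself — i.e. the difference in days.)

Oct 30, 1926 → Oct 30, 1927: 365 days.
Oct 30, 1927 → Oct 30, 1928: 366 days (Feb 29, 1928 is in that span).
Oct 30, 1928 → Oct 30, 1929: 365 days.
Oct 30, 1929 → Oct 30, 1930: 365 days.
Oct 30, 1930 → Oct 30, 1931: 365 days.
Oct 30, 1931 → Oct 30, 1932: 366 days (Feb 29, 1932 is in that span).
Oct 30, 1932 → Oct 30, 1933: 365 days.
Oct 30, 1933 → Oct 30, 1934: 365 days.
Oct 30, 1934 → Oct 30, 1935: 365 days.
Oct 30, 1935 → Oct 30, 1936: 366 days (Feb 29, 1936 is in that span).
Oct 30, 1936 → Oct 30, 1937: 365 days.
Oct 30, 1937 → Oct 30, 1938: 365 days.
Oct 30, 1938 → Oct 30, 1939: 365 days.
Oct 30, 1939 → Oct 30, 1940: 366 days (Feb 29, 1940 is in that span).
Oct 30, 1940 → Oct 30, 1941: 365 days.
Oct 30, 1941 → Oct 30, 1942: 365 days.
Oct 30, 1942 → Oct 30, 1943: 365 days.
Oct 30, 1943 → Nov 30, 1943: 31 days (October has 31).
Nov 30, 1943 → Dec 30, 1943: 30 days (November has 30).
Dec 30, 1943 → Jan 30, 1944: 31 days (December has 31).
Jan 30, 1944 → Feb 29, 1944: 30 days (January has 31).
Feb 29, 1944 → Mar 29, 1944: 29 days (February has 29).
Mar 29, 1944 → Apr 29, 1944: 31 days (March has 31).
Apr 29, 1944 → May 29, 1944: 30 days.
Total: 6421 days.

6421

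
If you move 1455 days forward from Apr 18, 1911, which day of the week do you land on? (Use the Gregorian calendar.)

Apr 18, 1911 is a Tuesday.
1455 mod 7 = 6, so 1455 days after a Tuesday is Tuesday + 6 = Monday.

Monday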